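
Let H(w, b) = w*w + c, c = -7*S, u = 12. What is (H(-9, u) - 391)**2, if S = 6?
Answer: 123904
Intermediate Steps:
c = -42 (c = -7*6 = -42)
H(w, b) = -42 + w**2 (H(w, b) = w*w - 42 = w**2 - 42 = -42 + w**2)
(H(-9, u) - 391)**2 = ((-42 + (-9)**2) - 391)**2 = ((-42 + 81) - 391)**2 = (39 - 391)**2 = (-352)**2 = 123904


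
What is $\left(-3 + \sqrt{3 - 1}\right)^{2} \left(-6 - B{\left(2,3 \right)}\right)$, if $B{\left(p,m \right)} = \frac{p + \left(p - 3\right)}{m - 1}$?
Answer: $- \frac{143}{2} + 39 \sqrt{2} \approx -16.346$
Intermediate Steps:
$B{\left(p,m \right)} = \frac{-3 + 2 p}{-1 + m}$ ($B{\left(p,m \right)} = \frac{p + \left(-3 + p\right)}{-1 + m} = \frac{-3 + 2 p}{-1 + m}$)
$\left(-3 + \sqrt{3 - 1}\right)^{2} \left(-6 - B{\left(2,3 \right)}\right) = \left(-3 + \sqrt{3 - 1}\right)^{2} \left(-6 - \frac{-3 + 2 \cdot 2}{-1 + 3}\right) = \left(-3 + \sqrt{2}\right)^{2} \left(-6 - \frac{-3 + 4}{2}\right) = \left(-3 + \sqrt{2}\right)^{2} \left(-6 - \frac{1}{2} \cdot 1\right) = \left(-3 + \sqrt{2}\right)^{2} \left(-6 - \frac{1}{2}\right) = \left(-3 + \sqrt{2}\right)^{2} \left(- \frac{13}{2}\right) = - \frac{13 \left(-3 + \sqrt{2}\right)^{2}}{2}$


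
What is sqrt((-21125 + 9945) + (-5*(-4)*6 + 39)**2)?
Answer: sqrt(14101) ≈ 118.75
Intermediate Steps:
sqrt((-21125 + 9945) + (-5*(-4)*6 + 39)**2) = sqrt(-11180 + (20*6 + 39)**2) = sqrt(-11180 + (120 + 39)**2) = sqrt(-11180 + 159**2) = sqrt(-11180 + 25281) = sqrt(14101)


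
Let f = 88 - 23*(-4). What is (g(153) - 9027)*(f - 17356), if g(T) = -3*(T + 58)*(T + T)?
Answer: 3482004600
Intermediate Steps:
g(T) = -6*T*(58 + T) (g(T) = -3*(58 + T)*2*T = -6*T*(58 + T))
f = 180 (f = 88 + 92 = 180)
(g(153) - 9027)*(f - 17356) = (-6*153*(58 + 153) - 9027)*(180 - 17356) = (-6*153*211 - 9027)*(-17176) = (-193698 - 9027)*(-17176) = -202725*(-17176) = 3482004600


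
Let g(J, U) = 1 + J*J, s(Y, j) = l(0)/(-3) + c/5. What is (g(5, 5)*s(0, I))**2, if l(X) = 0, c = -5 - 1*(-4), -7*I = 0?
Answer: 676/25 ≈ 27.040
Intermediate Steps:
I = 0 (I = -1/7*0 = 0)
c = -1 (c = -5 + 4 = -1)
s(Y, j) = -1/5 (s(Y, j) = 0/(-3) - 1/5 = 0*(-1/3) - 1*1/5 = 0 - 1/5 = -1/5)
g(J, U) = 1 + J**2
(g(5, 5)*s(0, I))**2 = ((1 + 5**2)*(-1/5))**2 = ((1 + 25)*(-1/5))**2 = (26*(-1/5))**2 = (-26/5)**2 = 676/25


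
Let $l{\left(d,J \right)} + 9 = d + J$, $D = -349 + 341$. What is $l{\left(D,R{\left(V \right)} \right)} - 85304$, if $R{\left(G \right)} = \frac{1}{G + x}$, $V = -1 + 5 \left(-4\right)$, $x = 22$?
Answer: $-85320$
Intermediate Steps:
$V = -21$ ($V = -1 - 20 = -21$)
$R{\left(G \right)} = \frac{1}{22 + G}$ ($R{\left(G \right)} = \frac{1}{G + 22} = \frac{1}{22 + G}$)
$D = -8$
$l{\left(d,J \right)} = -9 + J + d$ ($l{\left(d,J \right)} = -9 + \left(d + J\right) = -9 + \left(J + d\right) = -9 + J + d$)
$l{\left(D,R{\left(V \right)} \right)} - 85304 = \left(-9 + \frac{1}{22 - 21} - 8\right) - 85304 = \left(-9 + 1^{-1} - 8\right) - 85304 = \left(-9 + 1 - 8\right) - 85304 = -16 - 85304 = -85320$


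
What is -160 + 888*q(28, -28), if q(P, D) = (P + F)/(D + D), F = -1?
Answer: -4117/7 ≈ -588.14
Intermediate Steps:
q(P, D) = (-1 + P)/(2*D) (q(P, D) = (P - 1)/(D + D) = (-1 + P)/((2*D)) = (-1 + P)*(1/(2*D)) = (-1 + P)/(2*D))
-160 + 888*q(28, -28) = -160 + 888*((½)*(-1 + 28)/(-28)) = -160 + 888*((½)*(-1/28)*27) = -160 + 888*(-27/56) = -160 - 2997/7 = -4117/7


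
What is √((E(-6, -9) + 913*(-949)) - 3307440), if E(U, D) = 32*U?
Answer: I*√4174069 ≈ 2043.1*I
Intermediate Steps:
√((E(-6, -9) + 913*(-949)) - 3307440) = √((32*(-6) + 913*(-949)) - 3307440) = √((-192 - 866437) - 3307440) = √(-866629 - 3307440) = √(-4174069) = I*√4174069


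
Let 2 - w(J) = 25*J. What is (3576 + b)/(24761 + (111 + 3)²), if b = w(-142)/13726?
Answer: 24543864/259126291 ≈ 0.094718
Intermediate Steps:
w(J) = 2 - 25*J
b = 1776/6863 (b = (2 - 25*(-142))/13726 = (2 + 3550)*(1/13726) = 3552*(1/13726) = 1776/6863 ≈ 0.25878)
(3576 + b)/(24761 + (111 + 3)²) = (3576 + 1776/6863)/(24761 + (111 + 3)²) = 24543864/(6863*(24761 + 114²)) = 24543864/(6863*(24761 + 12996)) = (24543864/6863)/37757 = (24543864/6863)*(1/37757) = 24543864/259126291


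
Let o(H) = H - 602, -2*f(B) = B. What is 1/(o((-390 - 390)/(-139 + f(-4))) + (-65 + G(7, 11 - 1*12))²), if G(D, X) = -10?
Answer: 137/688931 ≈ 0.00019886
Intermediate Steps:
f(B) = -B/2
o(H) = -602 + H
1/(o((-390 - 390)/(-139 + f(-4))) + (-65 + G(7, 11 - 1*12))²) = 1/((-602 + (-390 - 390)/(-139 - ½*(-4))) + (-65 - 10)²) = 1/((-602 - 780/(-139 + 2)) + (-75)²) = 1/((-602 - 780/(-137)) + 5625) = 1/((-602 - 780*(-1/137)) + 5625) = 1/((-602 + 780/137) + 5625) = 1/(-81694/137 + 5625) = 1/(688931/137) = 137/688931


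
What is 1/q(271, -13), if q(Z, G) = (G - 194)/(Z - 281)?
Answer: 10/207 ≈ 0.048309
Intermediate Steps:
q(Z, G) = (-194 + G)/(-281 + Z)
1/q(271, -13) = 1/((-194 - 13)/(-281 + 271)) = 1/(-207/(-10)) = 1/(-⅒*(-207)) = 1/(207/10) = 10/207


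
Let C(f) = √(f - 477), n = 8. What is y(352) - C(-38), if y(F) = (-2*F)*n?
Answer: -5632 - I*√515 ≈ -5632.0 - 22.694*I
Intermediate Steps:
y(F) = -16*F (y(F) = -2*F*8 = -16*F)
C(f) = √(-477 + f)
y(352) - C(-38) = -16*352 - √(-477 - 38) = -5632 - √(-515) = -5632 - I*√515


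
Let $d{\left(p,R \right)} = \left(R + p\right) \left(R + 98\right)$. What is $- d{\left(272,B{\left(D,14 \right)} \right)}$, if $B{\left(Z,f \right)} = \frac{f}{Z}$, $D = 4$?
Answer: $- \frac{111853}{4} \approx -27963.0$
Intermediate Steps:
$d{\left(p,R \right)} = \left(98 + R\right) \left(R + p\right)$ ($d{\left(p,R \right)} = \left(R + p\right) \left(98 + R\right) = \left(98 + R\right) \left(R + p\right)$)
$- d{\left(272,B{\left(D,14 \right)} \right)} = - (\left(\frac{14}{4}\right)^{2} + 98 \cdot \frac{14}{4} + 98 \cdot 272 + \frac{14}{4} \cdot 272) = - (\left(14 \cdot \frac{1}{4}\right)^{2} + 98 \cdot 14 \cdot \frac{1}{4} + 26656 + 14 \cdot \frac{1}{4} \cdot 272) = - (\left(\frac{7}{2}\right)^{2} + 98 \cdot \frac{7}{2} + 26656 + \frac{7}{2} \cdot 272) = - (\frac{49}{4} + 343 + 26656 + 952) = \left(-1\right) \frac{111853}{4} = - \frac{111853}{4}$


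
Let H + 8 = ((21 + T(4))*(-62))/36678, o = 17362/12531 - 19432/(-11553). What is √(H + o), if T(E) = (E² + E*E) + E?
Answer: I*√48624221853539993219215/98331437851 ≈ 2.2425*I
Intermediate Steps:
T(E) = E + 2*E² (T(E) = (E² + E²) + E = 2*E² + E = E + 2*E²)
o = 49342842/16085627 (o = 17362*(1/12531) - 19432*(-1/11553) = 17362/12531 + 19432/11553 = 49342842/16085627 ≈ 3.0675)
H = -49493/6113 (H = -8 + ((21 + 4*(1 + 2*4))*(-62))/36678 = -8 + ((21 + 4*(1 + 8))*(-62))*(1/36678) = -8 + ((21 + 4*9)*(-62))*(1/36678) = -8 + ((21 + 36)*(-62))*(1/36678) = -8 + (57*(-62))*(1/36678) = -8 - 3534*1/36678 = -8 - 589/6113 = -49493/6113 ≈ -8.0963)
√(H + o) = √(-49493/6113 + 49342842/16085627) = √(-494493143965/98331437851) = I*√48624221853539993219215/98331437851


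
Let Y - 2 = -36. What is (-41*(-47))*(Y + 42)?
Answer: 15416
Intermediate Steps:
Y = -34 (Y = 2 - 36 = -34)
(-41*(-47))*(Y + 42) = (-41*(-47))*(-34 + 42) = 1927*8 = 15416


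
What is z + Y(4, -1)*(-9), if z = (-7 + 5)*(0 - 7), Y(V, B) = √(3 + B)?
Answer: 14 - 9*√2 ≈ 1.2721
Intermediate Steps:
z = 14 (z = -2*(-7) = 14)
z + Y(4, -1)*(-9) = 14 + √(3 - 1)*(-9) = 14 + √2*(-9) = 14 - 9*√2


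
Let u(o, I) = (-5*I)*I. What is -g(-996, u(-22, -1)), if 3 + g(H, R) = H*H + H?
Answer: -991017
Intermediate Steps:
u(o, I) = -5*I²
g(H, R) = -3 + H + H² (g(H, R) = -3 + (H*H + H) = -3 + (H² + H) = -3 + (H + H²) = -3 + H + H²)
-g(-996, u(-22, -1)) = -(-3 - 996 + (-996)²) = -(-3 - 996 + 992016) = -1*991017 = -991017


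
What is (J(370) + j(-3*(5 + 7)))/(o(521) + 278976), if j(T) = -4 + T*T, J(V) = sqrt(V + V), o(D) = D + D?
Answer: 646/140009 + sqrt(185)/140009 ≈ 0.0047111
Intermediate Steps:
o(D) = 2*D
J(V) = sqrt(2)*sqrt(V) (J(V) = sqrt(2*V) = sqrt(2)*sqrt(V))
j(T) = -4 + T**2
(J(370) + j(-3*(5 + 7)))/(o(521) + 278976) = (sqrt(2)*sqrt(370) + (-4 + (-3*(5 + 7))**2))/(2*521 + 278976) = (2*sqrt(185) + (-4 + (-3*12)**2))/(1042 + 278976) = (2*sqrt(185) + (-4 + (-36)**2))/280018 = (2*sqrt(185) + (-4 + 1296))*(1/280018) = (2*sqrt(185) + 1292)*(1/280018) = (1292 + 2*sqrt(185))*(1/280018) = 646/140009 + sqrt(185)/140009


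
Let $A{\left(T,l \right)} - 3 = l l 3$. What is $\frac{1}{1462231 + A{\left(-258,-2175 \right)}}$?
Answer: $\frac{1}{15654109} \approx 6.3881 \cdot 10^{-8}$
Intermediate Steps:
$A{\left(T,l \right)} = 3 + 3 l^{2}$ ($A{\left(T,l \right)} = 3 + l l 3 = 3 + l^{2} \cdot 3 = 3 + 3 l^{2}$)
$\frac{1}{1462231 + A{\left(-258,-2175 \right)}} = \frac{1}{1462231 + \left(3 + 3 \left(-2175\right)^{2}\right)} = \frac{1}{1462231 + \left(3 + 3 \cdot 4730625\right)} = \frac{1}{1462231 + \left(3 + 14191875\right)} = \frac{1}{1462231 + 14191878} = \frac{1}{15654109}$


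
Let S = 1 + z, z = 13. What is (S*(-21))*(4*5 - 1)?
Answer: -5586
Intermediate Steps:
S = 14 (S = 1 + 13 = 14)
(S*(-21))*(4*5 - 1) = (14*(-21))*(4*5 - 1) = -294*(20 - 1) = -294*19 = -5586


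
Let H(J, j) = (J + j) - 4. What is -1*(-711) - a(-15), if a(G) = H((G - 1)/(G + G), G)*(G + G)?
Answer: 157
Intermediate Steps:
H(J, j) = -4 + J + j
a(G) = 2*G*(-4 + G + (-1 + G)/(2*G)) (a(G) = (-4 + (G - 1)/(G + G) + G)*(G + G) = (-4 + (-1 + G)/((2*G)) + G)*(2*G) = (-4 + (-1 + G)*(1/(2*G)) + G)*(2*G) = (-4 + (-1 + G)/(2*G) + G)*(2*G) = (-4 + G + (-1 + G)/(2*G))*(2*G) = 2*G*(-4 + G + (-1 + G)/(2*G)))
-1*(-711) - a(-15) = -1*(-711) - (-1 - 15 + 2*(-15)*(-4 - 15)) = 711 - (-1 - 15 + 2*(-15)*(-19)) = 711 - (-1 - 15 + 570) = 711 - 1*554 = 711 - 554 = 157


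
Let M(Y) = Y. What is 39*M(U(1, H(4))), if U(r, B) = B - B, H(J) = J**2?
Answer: 0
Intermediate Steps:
U(r, B) = 0
39*M(U(1, H(4))) = 39*0 = 0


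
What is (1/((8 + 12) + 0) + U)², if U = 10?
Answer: 40401/400 ≈ 101.00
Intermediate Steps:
(1/((8 + 12) + 0) + U)² = (1/((8 + 12) + 0) + 10)² = (1/(20 + 0) + 10)² = (1/20 + 10)² = (201/20)² = 40401/400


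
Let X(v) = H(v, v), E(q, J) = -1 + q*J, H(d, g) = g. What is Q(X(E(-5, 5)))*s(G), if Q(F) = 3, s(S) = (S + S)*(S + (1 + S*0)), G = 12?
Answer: 936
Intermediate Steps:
E(q, J) = -1 + J*q
X(v) = v
s(S) = 2*S*(1 + S) (s(S) = (2*S)*(S + (1 + 0)) = (2*S)*(S + 1) = (2*S)*(1 + S) = 2*S*(1 + S))
Q(X(E(-5, 5)))*s(G) = 3*(2*12*(1 + 12)) = 3*(2*12*13) = 3*312 = 936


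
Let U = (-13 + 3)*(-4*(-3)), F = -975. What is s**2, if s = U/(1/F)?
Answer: 13689000000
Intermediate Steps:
U = -120 (U = -10*12 = -120)
s = 117000 (s = -120/(1/(-975)) = -120/(-1/975) = -120*(-975) = 117000)
s**2 = 117000**2 = 13689000000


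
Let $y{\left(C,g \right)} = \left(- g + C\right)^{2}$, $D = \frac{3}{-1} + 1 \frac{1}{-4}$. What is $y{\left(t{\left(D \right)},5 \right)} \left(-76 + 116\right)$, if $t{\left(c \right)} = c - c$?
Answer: $1000$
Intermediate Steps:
$D = - \frac{13}{4}$ ($D = 3 \left(-1\right) + 1 \left(- \frac{1}{4}\right) = -3 - \frac{1}{4} = - \frac{13}{4} \approx -3.25$)
$t{\left(c \right)} = 0$
$y{\left(C,g \right)} = \left(C - g\right)^{2}$
$y{\left(t{\left(D \right)},5 \right)} \left(-76 + 116\right) = \left(0 - 5\right)^{2} \left(-76 + 116\right) = \left(0 - 5\right)^{2} \cdot 40 = \left(-5\right)^{2} \cdot 40 = 25 \cdot 40 = 1000$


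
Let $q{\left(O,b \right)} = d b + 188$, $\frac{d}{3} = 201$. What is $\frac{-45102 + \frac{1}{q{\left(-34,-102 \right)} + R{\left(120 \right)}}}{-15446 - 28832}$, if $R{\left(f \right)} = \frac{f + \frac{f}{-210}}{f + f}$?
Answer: $\frac{580763818611}{570153437789} \approx 1.0186$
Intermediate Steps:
$d = 603$ ($d = 3 \cdot 201 = 603$)
$q{\left(O,b \right)} = 188 + 603 b$ ($q{\left(O,b \right)} = 603 b + 188 = 188 + 603 b$)
$R{\left(f \right)} = \frac{209}{420}$ ($R{\left(f \right)} = \frac{f + f \left(- \frac{1}{210}\right)}{2 f} = \left(f - \frac{f}{210}\right) \frac{1}{2 f} = \frac{209 f}{210} \frac{1}{2 f} = \frac{209}{420}$)
$\frac{-45102 + \frac{1}{q{\left(-34,-102 \right)} + R{\left(120 \right)}}}{-15446 - 28832} = \frac{-45102 + \frac{1}{\left(188 + 603 \left(-102\right)\right) + \frac{209}{420}}}{-15446 - 28832} = \frac{-45102 + \frac{1}{\left(188 - 61506\right) + \frac{209}{420}}}{-44278} = \left(-45102 + \frac{1}{-61318 + \frac{209}{420}}\right) \left(- \frac{1}{44278}\right) = \left(-45102 + \frac{1}{- \frac{25753351}{420}}\right) \left(- \frac{1}{44278}\right) = \left(-45102 - \frac{420}{25753351}\right) \left(- \frac{1}{44278}\right) = \left(- \frac{1161527637222}{25753351}\right) \left(- \frac{1}{44278}\right) = \frac{580763818611}{570153437789}$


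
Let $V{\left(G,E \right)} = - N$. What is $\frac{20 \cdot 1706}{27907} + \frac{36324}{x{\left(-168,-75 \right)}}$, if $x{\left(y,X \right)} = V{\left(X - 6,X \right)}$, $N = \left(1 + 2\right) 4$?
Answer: $- \frac{84440369}{27907} \approx -3025.8$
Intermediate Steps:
$N = 12$ ($N = 3 \cdot 4 = 12$)
$V{\left(G,E \right)} = -12$ ($V{\left(G,E \right)} = \left(-1\right) 12 = -12$)
$x{\left(y,X \right)} = -12$
$\frac{20 \cdot 1706}{27907} + \frac{36324}{x{\left(-168,-75 \right)}} = \frac{20 \cdot 1706}{27907} + \frac{36324}{-12} = 34120 \cdot \frac{1}{27907} + 36324 \left(- \frac{1}{12}\right) = \frac{34120}{27907} - 3027 = - \frac{84440369}{27907}$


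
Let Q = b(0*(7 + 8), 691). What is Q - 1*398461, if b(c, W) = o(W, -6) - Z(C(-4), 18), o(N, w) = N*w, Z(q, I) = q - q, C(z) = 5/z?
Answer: -402607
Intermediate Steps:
Z(q, I) = 0
b(c, W) = -6*W (b(c, W) = W*(-6) - 1*0 = -6*W + 0 = -6*W)
Q = -4146 (Q = -6*691 = -4146)
Q - 1*398461 = -4146 - 1*398461 = -4146 - 398461 = -402607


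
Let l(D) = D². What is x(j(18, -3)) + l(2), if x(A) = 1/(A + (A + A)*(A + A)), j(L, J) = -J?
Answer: 157/39 ≈ 4.0256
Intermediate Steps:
x(A) = 1/(A + 4*A²) (x(A) = 1/(A + (2*A)*(2*A)) = 1/(A + 4*A²))
x(j(18, -3)) + l(2) = 1/(((-1*(-3)))*(1 + 4*(-1*(-3)))) + 2² = 1/(3*(1 + 4*3)) + 4 = 1/(3*(1 + 12)) + 4 = (⅓)/13 + 4 = (⅓)*(1/13) + 4 = 1/39 + 4 = 157/39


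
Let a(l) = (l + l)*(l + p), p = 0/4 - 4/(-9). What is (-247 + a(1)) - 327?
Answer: -5140/9 ≈ -571.11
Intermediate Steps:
p = 4/9 (p = 0*(¼) - 4*(-⅑) = 0 + 4/9 = 4/9 ≈ 0.44444)
a(l) = 2*l*(4/9 + l) (a(l) = (l + l)*(l + 4/9) = (2*l)*(4/9 + l) = 2*l*(4/9 + l))
(-247 + a(1)) - 327 = (-247 + (2/9)*1*(4 + 9*1)) - 327 = (-247 + (2/9)*1*(4 + 9)) - 327 = (-247 + (2/9)*1*13) - 327 = (-247 + 26/9) - 327 = -2197/9 - 327 = -5140/9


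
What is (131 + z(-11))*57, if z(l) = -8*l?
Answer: 12483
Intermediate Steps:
(131 + z(-11))*57 = (131 - 8*(-11))*57 = (131 + 88)*57 = 219*57 = 12483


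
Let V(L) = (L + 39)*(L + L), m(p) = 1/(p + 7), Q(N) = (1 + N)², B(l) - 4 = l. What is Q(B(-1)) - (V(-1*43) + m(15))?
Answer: -7217/22 ≈ -328.05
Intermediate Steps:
B(l) = 4 + l
m(p) = 1/(7 + p)
V(L) = 2*L*(39 + L) (V(L) = (39 + L)*(2*L) = 2*L*(39 + L))
Q(B(-1)) - (V(-1*43) + m(15)) = (1 + (4 - 1))² - (2*(-1*43)*(39 - 1*43) + 1/(7 + 15)) = (1 + 3)² - (2*(-43)*(39 - 43) + 1/22) = 4² - (2*(-43)*(-4) + 1/22) = 16 - (344 + 1/22) = 16 - 1*7569/22 = 16 - 7569/22 = -7217/22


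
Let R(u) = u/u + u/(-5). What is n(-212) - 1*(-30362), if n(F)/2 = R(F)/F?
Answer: 16091643/530 ≈ 30362.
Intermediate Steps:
R(u) = 1 - u/5 (R(u) = 1 + u*(-⅕) = 1 - u/5)
n(F) = 2*(1 - F/5)/F (n(F) = 2*((1 - F/5)/F) = 2*(1 - F/5)/F)
n(-212) - 1*(-30362) = (-⅖ + 2/(-212)) - 1*(-30362) = (-⅖ + 2*(-1/212)) + 30362 = (-⅖ - 1/106) + 30362 = -217/530 + 30362 = 16091643/530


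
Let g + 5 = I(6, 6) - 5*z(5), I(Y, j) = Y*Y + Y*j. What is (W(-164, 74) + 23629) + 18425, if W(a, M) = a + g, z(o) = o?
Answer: 41932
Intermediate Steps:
I(Y, j) = Y**2 + Y*j
g = 42 (g = -5 + (6*(6 + 6) - 5*5) = -5 + (6*12 - 25) = -5 + (72 - 25) = -5 + 47 = 42)
W(a, M) = 42 + a (W(a, M) = a + 42 = 42 + a)
(W(-164, 74) + 23629) + 18425 = ((42 - 164) + 23629) + 18425 = (-122 + 23629) + 18425 = 23507 + 18425 = 41932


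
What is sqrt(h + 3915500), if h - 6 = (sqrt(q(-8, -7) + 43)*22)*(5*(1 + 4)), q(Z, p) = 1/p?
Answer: sqrt(191859794 + 38500*sqrt(21))/7 ≈ 1979.7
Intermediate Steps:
h = 6 + 5500*sqrt(21)/7 (h = 6 + (sqrt(1/(-7) + 43)*22)*(5*(1 + 4)) = 6 + (sqrt(-1/7 + 43)*22)*(5*5) = 6 + (sqrt(300/7)*22)*25 = 6 + ((10*sqrt(21)/7)*22)*25 = 6 + (220*sqrt(21)/7)*25 = 6 + 5500*sqrt(21)/7 ≈ 3606.6)
sqrt(h + 3915500) = sqrt((6 + 5500*sqrt(21)/7) + 3915500) = sqrt(3915506 + 5500*sqrt(21)/7)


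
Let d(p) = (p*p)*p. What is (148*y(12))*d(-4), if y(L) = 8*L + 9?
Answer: -994560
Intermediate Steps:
d(p) = p³ (d(p) = p²*p = p³)
y(L) = 9 + 8*L
(148*y(12))*d(-4) = (148*(9 + 8*12))*(-4)³ = (148*(9 + 96))*(-64) = (148*105)*(-64) = 15540*(-64) = -994560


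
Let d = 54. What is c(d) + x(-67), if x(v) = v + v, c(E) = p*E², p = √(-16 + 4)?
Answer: -134 + 5832*I*√3 ≈ -134.0 + 10101.0*I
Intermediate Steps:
p = 2*I*√3 (p = √(-12) = 2*I*√3 ≈ 3.4641*I)
c(E) = 2*I*√3*E² (c(E) = (2*I*√3)*E² = 2*I*√3*E²)
x(v) = 2*v
c(d) + x(-67) = 2*I*√3*54² + 2*(-67) = 2*I*√3*2916 - 134 = 5832*I*√3 - 134 = -134 + 5832*I*√3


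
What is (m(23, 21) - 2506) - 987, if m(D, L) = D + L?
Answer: -3449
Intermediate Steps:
(m(23, 21) - 2506) - 987 = ((23 + 21) - 2506) - 987 = (44 - 2506) - 987 = -2462 - 987 = -3449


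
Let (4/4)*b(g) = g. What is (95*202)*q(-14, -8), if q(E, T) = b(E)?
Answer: -268660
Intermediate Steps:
b(g) = g
q(E, T) = E
(95*202)*q(-14, -8) = (95*202)*(-14) = 19190*(-14) = -268660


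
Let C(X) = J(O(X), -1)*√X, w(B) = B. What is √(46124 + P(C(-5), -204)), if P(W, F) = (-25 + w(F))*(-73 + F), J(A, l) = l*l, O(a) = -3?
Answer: 3*√12173 ≈ 330.99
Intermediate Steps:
J(A, l) = l²
C(X) = √X (C(X) = (-1)²*√X = 1*√X = √X)
P(W, F) = (-73 + F)*(-25 + F) (P(W, F) = (-25 + F)*(-73 + F) = (-73 + F)*(-25 + F))
√(46124 + P(C(-5), -204)) = √(46124 + (1825 + (-204)² - 98*(-204))) = √(46124 + (1825 + 41616 + 19992)) = √(46124 + 63433) = √109557 = 3*√12173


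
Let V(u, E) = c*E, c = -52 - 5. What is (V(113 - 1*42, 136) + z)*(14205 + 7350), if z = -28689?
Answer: -785485755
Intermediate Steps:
c = -57
V(u, E) = -57*E
(V(113 - 1*42, 136) + z)*(14205 + 7350) = (-57*136 - 28689)*(14205 + 7350) = (-7752 - 28689)*21555 = -36441*21555 = -785485755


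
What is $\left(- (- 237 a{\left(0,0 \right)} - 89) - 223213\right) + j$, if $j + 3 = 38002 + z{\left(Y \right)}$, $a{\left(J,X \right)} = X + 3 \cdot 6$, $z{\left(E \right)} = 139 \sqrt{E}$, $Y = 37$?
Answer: $-180859 + 139 \sqrt{37} \approx -1.8001 \cdot 10^{5}$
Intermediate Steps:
$a{\left(J,X \right)} = 18 + X$ ($a{\left(J,X \right)} = X + 18 = 18 + X$)
$j = 37999 + 139 \sqrt{37}$ ($j = -3 + \left(38002 + 139 \sqrt{37}\right) = 37999 + 139 \sqrt{37} \approx 38845.0$)
$\left(- (- 237 a{\left(0,0 \right)} - 89) - 223213\right) + j = \left(- (- 237 \left(18 + 0\right) - 89) - 223213\right) + \left(37999 + 139 \sqrt{37}\right) = \left(- (\left(-237\right) 18 - 89) - 223213\right) + \left(37999 + 139 \sqrt{37}\right) = \left(- (-4266 - 89) - 223213\right) + \left(37999 + 139 \sqrt{37}\right) = \left(\left(-1\right) \left(-4355\right) - 223213\right) + \left(37999 + 139 \sqrt{37}\right) = \left(4355 - 223213\right) + \left(37999 + 139 \sqrt{37}\right) = -218858 + \left(37999 + 139 \sqrt{37}\right) = -180859 + 139 \sqrt{37}$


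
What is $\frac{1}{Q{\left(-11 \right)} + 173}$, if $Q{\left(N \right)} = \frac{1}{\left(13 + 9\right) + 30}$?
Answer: $\frac{52}{8997} \approx 0.0057797$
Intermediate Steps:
$Q{\left(N \right)} = \frac{1}{52}$ ($Q{\left(N \right)} = \frac{1}{22 + 30} = \frac{1}{52}$)
$\frac{1}{Q{\left(-11 \right)} + 173} = \frac{1}{\frac{1}{52} + 173} = \frac{1}{\frac{8997}{52}} = \frac{52}{8997}$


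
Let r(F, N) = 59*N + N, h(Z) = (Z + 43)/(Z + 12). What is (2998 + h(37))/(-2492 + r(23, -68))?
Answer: -73491/161014 ≈ -0.45643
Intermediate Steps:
h(Z) = (43 + Z)/(12 + Z)
r(F, N) = 60*N
(2998 + h(37))/(-2492 + r(23, -68)) = (2998 + (43 + 37)/(12 + 37))/(-2492 + 60*(-68)) = (2998 + 80/49)/(-2492 - 4080) = (2998 + (1/49)*80)/(-6572) = (2998 + 80/49)*(-1/6572) = (146982/49)*(-1/6572) = -73491/161014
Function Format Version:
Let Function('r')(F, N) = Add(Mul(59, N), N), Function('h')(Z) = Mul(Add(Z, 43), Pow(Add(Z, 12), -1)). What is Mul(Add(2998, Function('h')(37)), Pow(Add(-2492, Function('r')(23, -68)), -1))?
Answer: Rational(-73491, 161014) ≈ -0.45643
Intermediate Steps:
Function('h')(Z) = Mul(Pow(Add(12, Z), -1), Add(43, Z)) (Function('h')(Z) = Mul(Add(43, Z), Pow(Add(12, Z), -1)) = Mul(Pow(Add(12, Z), -1), Add(43, Z)))
Function('r')(F, N) = Mul(60, N)
Mul(Add(2998, Function('h')(37)), Pow(Add(-2492, Function('r')(23, -68)), -1)) = Mul(Add(2998, Mul(Pow(Add(12, 37), -1), Add(43, 37))), Pow(Add(-2492, Mul(60, -68)), -1)) = Mul(Add(2998, Mul(Pow(49, -1), 80)), Pow(Add(-2492, -4080), -1)) = Mul(Add(2998, Mul(Rational(1, 49), 80)), Pow(-6572, -1)) = Mul(Add(2998, Rational(80, 49)), Rational(-1, 6572)) = Mul(Rational(146982, 49), Rational(-1, 6572)) = Rational(-73491, 161014)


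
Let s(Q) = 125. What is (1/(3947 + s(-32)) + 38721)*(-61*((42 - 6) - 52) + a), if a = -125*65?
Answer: -1127196506037/4072 ≈ -2.7682e+8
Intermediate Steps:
a = -8125
(1/(3947 + s(-32)) + 38721)*(-61*((42 - 6) - 52) + a) = (1/(3947 + 125) + 38721)*(-61*((42 - 6) - 52) - 8125) = (1/4072 + 38721)*(-61*(36 - 52) - 8125) = (1/4072 + 38721)*(-61*(-16) - 8125) = 157671913*(976 - 8125)/4072 = (157671913/4072)*(-7149) = -1127196506037/4072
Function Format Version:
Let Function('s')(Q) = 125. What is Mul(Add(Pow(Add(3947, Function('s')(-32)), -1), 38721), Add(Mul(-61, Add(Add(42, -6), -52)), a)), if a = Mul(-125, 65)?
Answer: Rational(-1127196506037, 4072) ≈ -2.7682e+8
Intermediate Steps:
a = -8125
Mul(Add(Pow(Add(3947, Function('s')(-32)), -1), 38721), Add(Mul(-61, Add(Add(42, -6), -52)), a)) = Mul(Add(Pow(Add(3947, 125), -1), 38721), Add(Mul(-61, Add(Add(42, -6), -52)), -8125)) = Mul(Add(Pow(4072, -1), 38721), Add(Mul(-61, Add(36, -52)), -8125)) = Mul(Add(Rational(1, 4072), 38721), Add(Mul(-61, -16), -8125)) = Mul(Rational(157671913, 4072), Add(976, -8125)) = Mul(Rational(157671913, 4072), -7149) = Rational(-1127196506037, 4072)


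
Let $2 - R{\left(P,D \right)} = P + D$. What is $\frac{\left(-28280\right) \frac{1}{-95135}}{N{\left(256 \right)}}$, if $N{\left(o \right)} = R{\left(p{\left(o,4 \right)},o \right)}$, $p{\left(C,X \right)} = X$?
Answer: $- \frac{2828}{2454483} \approx -0.0011522$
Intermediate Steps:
$R{\left(P,D \right)} = 2 - D - P$ ($R{\left(P,D \right)} = 2 - \left(P + D\right) = 2 - \left(D + P\right) = 2 - D - P$)
$N{\left(o \right)} = -2 - o$ ($N{\left(o \right)} = 2 - o - 4 = -2 - o$)
$\frac{\left(-28280\right) \frac{1}{-95135}}{N{\left(256 \right)}} = \frac{\left(-28280\right) \frac{1}{-95135}}{-2 - 256} = \frac{\left(-28280\right) \left(- \frac{1}{95135}\right)}{-2 - 256} = \frac{5656}{19027 \left(-258\right)} = \frac{5656}{19027} \left(- \frac{1}{258}\right) = - \frac{2828}{2454483}$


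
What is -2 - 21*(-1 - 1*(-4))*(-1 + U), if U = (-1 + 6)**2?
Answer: -1514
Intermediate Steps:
U = 25 (U = 5**2 = 25)
-2 - 21*(-1 - 1*(-4))*(-1 + U) = -2 - 21*(-1 - 1*(-4))*(-1 + 25) = -2 - 21*(-1 + 4)*24 = -2 - 63*24 = -2 - 21*72 = -2 - 1512 = -1514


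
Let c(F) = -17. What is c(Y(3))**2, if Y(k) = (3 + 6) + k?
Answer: 289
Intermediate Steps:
Y(k) = 9 + k
c(Y(3))**2 = (-17)**2 = 289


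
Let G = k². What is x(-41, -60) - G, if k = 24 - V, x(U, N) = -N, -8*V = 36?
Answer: -3009/4 ≈ -752.25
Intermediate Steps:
V = -9/2 (V = -⅛*36 = -9/2 ≈ -4.5000)
k = 57/2 (k = 24 - 1*(-9/2) = 24 + 9/2 = 57/2 ≈ 28.500)
G = 3249/4 (G = (57/2)² = 3249/4 ≈ 812.25)
x(-41, -60) - G = -1*(-60) - 1*3249/4 = 60 - 3249/4 = -3009/4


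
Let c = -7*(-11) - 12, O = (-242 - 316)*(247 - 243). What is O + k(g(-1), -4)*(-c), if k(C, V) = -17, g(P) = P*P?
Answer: -1127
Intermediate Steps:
O = -2232 (O = -558*4 = -2232)
g(P) = P²
c = 65 (c = 77 - 12 = 65)
O + k(g(-1), -4)*(-c) = -2232 - (-17)*65 = -2232 - 17*(-65) = -2232 + 1105 = -1127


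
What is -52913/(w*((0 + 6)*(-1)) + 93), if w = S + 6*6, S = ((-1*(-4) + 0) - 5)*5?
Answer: 52913/93 ≈ 568.96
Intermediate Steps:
S = -5 (S = ((4 + 0) - 5)*5 = (4 - 5)*5 = -1*5 = -5)
w = 31 (w = -5 + 6*6 = -5 + 36 = 31)
-52913/(w*((0 + 6)*(-1)) + 93) = -52913/(31*((0 + 6)*(-1)) + 93) = -52913/(31*(6*(-1)) + 93) = -52913/(31*(-6) + 93) = -52913/(-186 + 93) = -52913/(-93) = -52913*(-1/93) = 52913/93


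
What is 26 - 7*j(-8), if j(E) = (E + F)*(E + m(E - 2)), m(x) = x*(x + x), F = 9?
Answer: -1318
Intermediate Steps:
m(x) = 2*x² (m(x) = x*(2*x) = 2*x²)
j(E) = (9 + E)*(E + 2*(-2 + E)²) (j(E) = (E + 9)*(E + 2*(E - 2)²) = (9 + E)*(E + 2*(-2 + E)²))
26 - 7*j(-8) = 26 - 7*(72 - 55*(-8) + 2*(-8)³ + 11*(-8)²) = 26 - 7*(72 + 440 + 2*(-512) + 11*64) = 26 - 7*(72 + 440 - 1024 + 704) = 26 - 7*192 = 26 - 1344 = -1318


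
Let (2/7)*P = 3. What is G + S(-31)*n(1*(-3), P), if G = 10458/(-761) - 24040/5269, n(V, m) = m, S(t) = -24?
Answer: -1083844310/4009709 ≈ -270.31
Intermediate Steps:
P = 21/2 (P = (7/2)*3 = 21/2 ≈ 10.500)
G = -73397642/4009709 (G = 10458*(-1/761) - 24040*1/5269 = -10458/761 - 24040/5269 = -73397642/4009709 ≈ -18.305)
G + S(-31)*n(1*(-3), P) = -73397642/4009709 - 24*21/2 = -73397642/4009709 - 252 = -1083844310/4009709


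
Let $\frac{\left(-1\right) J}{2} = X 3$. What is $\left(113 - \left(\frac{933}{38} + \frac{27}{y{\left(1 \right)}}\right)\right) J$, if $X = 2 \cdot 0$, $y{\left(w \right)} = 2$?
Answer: $0$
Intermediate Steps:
$X = 0$
$J = 0$ ($J = - 2 \cdot 0 \cdot 3 = \left(-2\right) 0 = 0$)
$\left(113 - \left(\frac{933}{38} + \frac{27}{y{\left(1 \right)}}\right)\right) J = \left(113 - \frac{723}{19}\right) 0 = \frac{1424}{19} \cdot 0 = 0$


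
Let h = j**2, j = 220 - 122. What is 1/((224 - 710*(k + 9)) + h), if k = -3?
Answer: 1/5568 ≈ 0.00017960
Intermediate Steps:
j = 98
h = 9604 (h = 98**2 = 9604)
1/((224 - 710*(k + 9)) + h) = 1/((224 - 710*(-3 + 9)) + 9604) = 1/((224 - 710*6) + 9604) = 1/((224 - 142*30) + 9604) = 1/((224 - 4260) + 9604) = 1/(-4036 + 9604) = 1/5568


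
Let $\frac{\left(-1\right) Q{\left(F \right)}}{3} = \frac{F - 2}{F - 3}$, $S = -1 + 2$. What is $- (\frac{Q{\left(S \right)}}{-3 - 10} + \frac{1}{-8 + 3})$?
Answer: $\frac{11}{130} \approx 0.084615$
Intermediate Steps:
$S = 1$
$Q{\left(F \right)} = - \frac{3 \left(-2 + F\right)}{-3 + F}$ ($Q{\left(F \right)} = - 3 \frac{F - 2}{F - 3} = - 3 \frac{-2 + F}{-3 + F} = - \frac{3 \left(-2 + F\right)}{-3 + F}$)
$- (\frac{Q{\left(S \right)}}{-3 - 10} + \frac{1}{-8 + 3}) = - (\frac{3 \frac{1}{-3 + 1} \left(2 - 1\right)}{-3 - 10} + \frac{1}{-8 + 3}) = - (\frac{3 \frac{1}{-2} \left(2 - 1\right)}{-13} + \frac{1}{-5}) = - (- \frac{3 \left(- \frac{1}{2}\right) 1}{13} - \frac{1}{5}) = - (\left(- \frac{1}{13}\right) \left(- \frac{3}{2}\right) - \frac{1}{5}) = - (\frac{3}{26} - \frac{1}{5}) = \left(-1\right) \left(- \frac{11}{130}\right) = \frac{11}{130}$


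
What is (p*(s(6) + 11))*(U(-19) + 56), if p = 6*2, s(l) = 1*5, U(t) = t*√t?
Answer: 10752 - 3648*I*√19 ≈ 10752.0 - 15901.0*I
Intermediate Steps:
U(t) = t^(3/2)
s(l) = 5
p = 12
(p*(s(6) + 11))*(U(-19) + 56) = (12*(5 + 11))*((-19)^(3/2) + 56) = (12*16)*(-19*I*√19 + 56) = 192*(56 - 19*I*√19) = 10752 - 3648*I*√19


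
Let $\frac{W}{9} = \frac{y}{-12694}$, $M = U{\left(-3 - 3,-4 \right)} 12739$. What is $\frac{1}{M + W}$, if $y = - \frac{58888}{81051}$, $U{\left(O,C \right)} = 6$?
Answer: $\frac{171476899}{13106665386498} \approx 1.3083 \cdot 10^{-5}$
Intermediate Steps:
$y = - \frac{58888}{81051}$ ($y = \left(-58888\right) \frac{1}{81051} = - \frac{58888}{81051} \approx -0.72655$)
$M = 76434$ ($M = 6 \cdot 12739 = 76434$)
$W = \frac{88332}{171476899}$ ($W = 9 \left(- \frac{58888}{81051 \left(-12694\right)}\right) = 9 \left(\left(- \frac{58888}{81051}\right) \left(- \frac{1}{12694}\right)\right) = 9 \cdot \frac{29444}{514430697} = \frac{88332}{171476899} \approx 0.00051512$)
$\frac{1}{M + W} = \frac{1}{76434 + \frac{88332}{171476899}} = \frac{1}{\frac{13106665386498}{171476899}} = \frac{171476899}{13106665386498}$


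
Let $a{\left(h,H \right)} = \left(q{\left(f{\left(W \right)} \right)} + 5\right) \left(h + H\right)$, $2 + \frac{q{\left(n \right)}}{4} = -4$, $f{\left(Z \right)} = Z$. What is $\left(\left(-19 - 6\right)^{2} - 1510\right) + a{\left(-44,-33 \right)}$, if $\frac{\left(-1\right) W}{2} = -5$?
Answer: $578$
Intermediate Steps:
$W = 10$ ($W = \left(-2\right) \left(-5\right) = 10$)
$q{\left(n \right)} = -24$ ($q{\left(n \right)} = -8 + 4 \left(-4\right) = -8 - 16 = -24$)
$a{\left(h,H \right)} = - 19 H - 19 h$ ($a{\left(h,H \right)} = \left(-24 + 5\right) \left(h + H\right) = - 19 \left(H + h\right) = - 19 H - 19 h$)
$\left(\left(-19 - 6\right)^{2} - 1510\right) + a{\left(-44,-33 \right)} = \left(\left(-19 - 6\right)^{2} - 1510\right) - -1463 = \left(\left(-25\right)^{2} - 1510\right) + \left(627 + 836\right) = \left(625 - 1510\right) + 1463 = -885 + 1463 = 578$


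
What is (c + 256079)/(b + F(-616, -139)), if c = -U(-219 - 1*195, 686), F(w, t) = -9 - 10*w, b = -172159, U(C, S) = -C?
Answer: -255665/166008 ≈ -1.5401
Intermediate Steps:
c = -414 (c = -(-1)*(-219 - 1*195) = -(-1)*(-219 - 195) = -(-1)*(-414) = -1*414 = -414)
(c + 256079)/(b + F(-616, -139)) = (-414 + 256079)/(-172159 + (-9 - 10*(-616))) = 255665/(-172159 + (-9 + 6160)) = 255665/(-172159 + 6151) = 255665/(-166008) = 255665*(-1/166008) = -255665/166008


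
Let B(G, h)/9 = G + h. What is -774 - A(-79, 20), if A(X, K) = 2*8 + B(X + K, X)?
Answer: 452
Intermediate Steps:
B(G, h) = 9*G + 9*h (B(G, h) = 9*(G + h) = 9*G + 9*h)
A(X, K) = 16 + 9*K + 18*X (A(X, K) = 2*8 + (9*(X + K) + 9*X) = 16 + (9*(K + X) + 9*X) = 16 + ((9*K + 9*X) + 9*X) = 16 + (9*K + 18*X) = 16 + 9*K + 18*X)
-774 - A(-79, 20) = -774 - (16 + 9*20 + 18*(-79)) = -774 - (16 + 180 - 1422) = -774 - 1*(-1226) = -774 + 1226 = 452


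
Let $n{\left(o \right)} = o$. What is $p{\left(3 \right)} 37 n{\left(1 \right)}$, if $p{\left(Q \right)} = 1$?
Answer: $37$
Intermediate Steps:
$p{\left(3 \right)} 37 n{\left(1 \right)} = 1 \cdot 37 \cdot 1 = 37 \cdot 1 = 37$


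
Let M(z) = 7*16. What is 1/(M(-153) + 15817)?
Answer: 1/15929 ≈ 6.2779e-5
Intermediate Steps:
M(z) = 112
1/(M(-153) + 15817) = 1/(112 + 15817) = 1/15929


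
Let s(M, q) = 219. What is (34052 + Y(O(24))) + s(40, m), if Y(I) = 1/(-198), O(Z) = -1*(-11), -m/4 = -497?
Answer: 6785657/198 ≈ 34271.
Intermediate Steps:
m = 1988 (m = -4*(-497) = 1988)
O(Z) = 11
Y(I) = -1/198
(34052 + Y(O(24))) + s(40, m) = (34052 - 1/198) + 219 = 6742295/198 + 219 = 6785657/198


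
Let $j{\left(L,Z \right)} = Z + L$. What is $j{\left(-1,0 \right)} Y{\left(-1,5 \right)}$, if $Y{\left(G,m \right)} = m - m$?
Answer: $0$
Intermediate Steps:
$Y{\left(G,m \right)} = 0$
$j{\left(L,Z \right)} = L + Z$
$j{\left(-1,0 \right)} Y{\left(-1,5 \right)} = \left(-1 + 0\right) 0 = \left(-1\right) 0 = 0$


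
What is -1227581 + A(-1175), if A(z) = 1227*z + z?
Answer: -2670481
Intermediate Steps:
A(z) = 1228*z
-1227581 + A(-1175) = -1227581 + 1228*(-1175) = -1227581 - 1442900 = -2670481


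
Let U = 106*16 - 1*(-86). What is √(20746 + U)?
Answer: 32*√22 ≈ 150.09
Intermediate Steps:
U = 1782 (U = 1696 + 86 = 1782)
√(20746 + U) = √(20746 + 1782) = √22528 = 32*√22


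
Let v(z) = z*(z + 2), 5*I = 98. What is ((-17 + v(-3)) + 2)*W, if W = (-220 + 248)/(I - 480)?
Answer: 840/1151 ≈ 0.72980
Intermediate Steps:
I = 98/5 (I = (⅕)*98 = 98/5 ≈ 19.600)
v(z) = z*(2 + z)
W = -70/1151 (W = (-220 + 248)/(98/5 - 480) = 28/(-2302/5) = 28*(-5/2302) = -70/1151 ≈ -0.060817)
((-17 + v(-3)) + 2)*W = ((-17 - 3*(2 - 3)) + 2)*(-70/1151) = ((-17 - 3*(-1)) + 2)*(-70/1151) = ((-17 + 3) + 2)*(-70/1151) = (-14 + 2)*(-70/1151) = -12*(-70/1151) = 840/1151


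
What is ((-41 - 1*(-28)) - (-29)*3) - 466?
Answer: -392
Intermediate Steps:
((-41 - 1*(-28)) - (-29)*3) - 466 = ((-41 + 28) - 1*(-87)) - 466 = (-13 + 87) - 466 = 74 - 466 = -392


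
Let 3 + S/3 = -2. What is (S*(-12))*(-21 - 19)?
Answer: -7200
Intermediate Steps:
S = -15 (S = -9 + 3*(-2) = -9 - 6 = -15)
(S*(-12))*(-21 - 19) = (-15*(-12))*(-21 - 19) = 180*(-40) = -7200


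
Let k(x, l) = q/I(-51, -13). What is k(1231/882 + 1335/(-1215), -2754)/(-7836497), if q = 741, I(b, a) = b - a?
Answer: 39/15672994 ≈ 2.4884e-6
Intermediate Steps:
k(x, l) = -39/2 (k(x, l) = 741/(-51 - 1*(-13)) = 741/(-51 + 13) = 741/(-38) = 741*(-1/38) = -39/2)
k(1231/882 + 1335/(-1215), -2754)/(-7836497) = -39/2/(-7836497) = -39/2*(-1/7836497) = 39/15672994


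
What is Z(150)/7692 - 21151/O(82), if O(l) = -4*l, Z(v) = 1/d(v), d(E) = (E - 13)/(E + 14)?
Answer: 5572265549/86411928 ≈ 64.485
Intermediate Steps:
d(E) = (-13 + E)/(14 + E)
Z(v) = (14 + v)/(-13 + v) (Z(v) = 1/((-13 + v)/(14 + v)) = (14 + v)/(-13 + v))
Z(150)/7692 - 21151/O(82) = ((14 + 150)/(-13 + 150))/7692 - 21151/((-4*82)) = (164/137)*(1/7692) - 21151/(-328) = ((1/137)*164)*(1/7692) - 21151*(-1/328) = (164/137)*(1/7692) + 21151/328 = 41/263451 + 21151/328 = 5572265549/86411928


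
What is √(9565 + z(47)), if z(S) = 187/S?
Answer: √21137874/47 ≈ 97.821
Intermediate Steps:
√(9565 + z(47)) = √(9565 + 187/47) = √(449742/47) = √21137874/47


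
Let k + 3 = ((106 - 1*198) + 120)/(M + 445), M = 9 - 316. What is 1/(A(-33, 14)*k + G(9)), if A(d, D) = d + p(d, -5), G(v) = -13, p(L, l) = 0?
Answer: 23/1824 ≈ 0.012610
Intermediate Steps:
M = -307
A(d, D) = d (A(d, D) = d + 0 = d)
k = -193/69 (k = -3 + ((106 - 1*198) + 120)/(-307 + 445) = -3 + ((106 - 198) + 120)/138 = -3 + (-92 + 120)*(1/138) = -3 + 28*(1/138) = -3 + 14/69 = -193/69 ≈ -2.7971)
1/(A(-33, 14)*k + G(9)) = 1/(-33*(-193/69) - 13) = 1/(2123/23 - 13) = 1/(1824/23) = 23/1824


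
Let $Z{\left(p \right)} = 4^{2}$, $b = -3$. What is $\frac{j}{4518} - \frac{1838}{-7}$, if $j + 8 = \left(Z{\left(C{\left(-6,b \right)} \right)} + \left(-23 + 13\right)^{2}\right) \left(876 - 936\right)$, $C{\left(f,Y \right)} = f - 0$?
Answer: $\frac{4127654}{15813} \approx 261.03$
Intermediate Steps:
$C{\left(f,Y \right)} = f$ ($C{\left(f,Y \right)} = f + 0 = f$)
$Z{\left(p \right)} = 16$
$j = -6968$ ($j = -8 + \left(16 + \left(-23 + 13\right)^{2}\right) \left(876 - 936\right) = -8 + \left(16 + \left(-10\right)^{2}\right) \left(-60\right) = -8 + \left(16 + 100\right) \left(-60\right) = -8 + 116 \left(-60\right) = -8 - 6960 = -6968$)
$\frac{j}{4518} - \frac{1838}{-7} = - \frac{6968}{4518} - \frac{1838}{-7} = \left(-6968\right) \frac{1}{4518} - - \frac{1838}{7} = - \frac{3484}{2259} + \frac{1838}{7} = \frac{4127654}{15813}$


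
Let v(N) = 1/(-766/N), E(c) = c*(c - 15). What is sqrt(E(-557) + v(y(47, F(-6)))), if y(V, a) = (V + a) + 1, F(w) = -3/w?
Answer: sqrt(186942771473)/766 ≈ 564.45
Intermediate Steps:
E(c) = c*(-15 + c)
y(V, a) = 1 + V + a
v(N) = -N/766
sqrt(E(-557) + v(y(47, F(-6)))) = sqrt(-557*(-15 - 557) - (1 + 47 - 3/(-6))/766) = sqrt(-557*(-572) - (1 + 47 - 3*(-1/6))/766) = sqrt(318604 - (1 + 47 + 1/2)/766) = sqrt(318604 - 1/766*97/2) = sqrt(318604 - 97/1532) = sqrt(488101231/1532) = sqrt(186942771473)/766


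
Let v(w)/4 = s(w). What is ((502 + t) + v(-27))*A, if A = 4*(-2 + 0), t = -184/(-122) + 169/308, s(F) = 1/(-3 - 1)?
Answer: -18902866/4697 ≈ -4024.5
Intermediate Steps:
s(F) = -¼ (s(F) = 1/(-4) = -¼)
t = 38645/18788 (t = -184*(-1/122) + 169*(1/308) = 92/61 + 169/308 = 38645/18788 ≈ 2.0569)
v(w) = -1 (v(w) = 4*(-¼) = -1)
A = -8 (A = 4*(-2) = -8)
((502 + t) + v(-27))*A = ((502 + 38645/18788) - 1)*(-8) = (9470221/18788 - 1)*(-8) = (9451433/18788)*(-8) = -18902866/4697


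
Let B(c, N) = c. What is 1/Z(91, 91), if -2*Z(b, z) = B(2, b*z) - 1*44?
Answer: 1/21 ≈ 0.047619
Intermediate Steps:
Z(b, z) = 21 (Z(b, z) = -(2 - 1*44)/2 = -(2 - 44)/2 = -½*(-42) = 21)
1/Z(91, 91) = 1/21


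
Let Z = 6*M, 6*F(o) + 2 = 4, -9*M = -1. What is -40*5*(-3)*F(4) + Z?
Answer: 602/3 ≈ 200.67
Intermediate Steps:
M = ⅑ (M = -⅑*(-1) = ⅑ ≈ 0.11111)
F(o) = ⅓ (F(o) = -⅓ + (⅙)*4 = -⅓ + ⅔ = ⅓)
Z = ⅔ (Z = 6*(⅑) = ⅔ ≈ 0.66667)
-40*5*(-3)*F(4) + Z = -40*5*(-3)/3 + ⅔ = -(-600)/3 + ⅔ = -40*(-5) + ⅔ = 200 + ⅔ = 602/3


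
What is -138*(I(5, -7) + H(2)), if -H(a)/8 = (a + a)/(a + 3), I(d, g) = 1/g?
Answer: 31602/35 ≈ 902.91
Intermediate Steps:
H(a) = -16*a/(3 + a) (H(a) = -8*(a + a)/(a + 3) = -8*2*a/(3 + a) = -16*a/(3 + a))
-138*(I(5, -7) + H(2)) = -138*(1/(-7) - 16*2/(3 + 2)) = -138*(-⅐ - 16*2/5) = -138*(-⅐ - 16*2*⅕) = -138*(-⅐ - 32/5) = -138*(-229/35) = 31602/35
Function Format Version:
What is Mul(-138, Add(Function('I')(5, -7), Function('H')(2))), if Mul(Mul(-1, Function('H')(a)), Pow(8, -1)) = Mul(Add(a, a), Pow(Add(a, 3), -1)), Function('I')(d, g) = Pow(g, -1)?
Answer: Rational(31602, 35) ≈ 902.91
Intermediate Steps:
Function('H')(a) = Mul(-16, a, Pow(Add(3, a), -1)) (Function('H')(a) = Mul(-8, Mul(Add(a, a), Pow(Add(a, 3), -1))) = Mul(-8, Mul(Mul(2, a), Pow(Add(3, a), -1))) = Mul(-8, Mul(2, a, Pow(Add(3, a), -1))) = Mul(-16, a, Pow(Add(3, a), -1)))
Mul(-138, Add(Function('I')(5, -7), Function('H')(2))) = Mul(-138, Add(Pow(-7, -1), Mul(-16, 2, Pow(Add(3, 2), -1)))) = Mul(-138, Add(Rational(-1, 7), Mul(-16, 2, Pow(5, -1)))) = Mul(-138, Add(Rational(-1, 7), Mul(-16, 2, Rational(1, 5)))) = Mul(-138, Add(Rational(-1, 7), Rational(-32, 5))) = Mul(-138, Rational(-229, 35)) = Rational(31602, 35)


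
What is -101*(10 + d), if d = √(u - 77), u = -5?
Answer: -1010 - 101*I*√82 ≈ -1010.0 - 914.59*I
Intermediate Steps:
d = I*√82 (d = √(-5 - 77) = √(-82) = I*√82 ≈ 9.0554*I)
-101*(10 + d) = -101*(10 + I*√82) = -1010 - 101*I*√82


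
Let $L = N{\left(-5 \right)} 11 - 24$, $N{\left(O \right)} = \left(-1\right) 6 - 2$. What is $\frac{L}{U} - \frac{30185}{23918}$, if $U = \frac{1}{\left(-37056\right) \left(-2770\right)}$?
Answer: $- \frac{274967389808105}{23918} \approx -1.1496 \cdot 10^{10}$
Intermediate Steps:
$N{\left(O \right)} = -8$ ($N{\left(O \right)} = -6 - 2 = -8$)
$L = -112$ ($L = \left(-8\right) 11 - 24 = -88 - 24 = -112$)
$U = \frac{1}{102645120}$ ($U = \left(- \frac{1}{37056}\right) \left(- \frac{1}{2770}\right) = \frac{1}{102645120} \approx 9.7423 \cdot 10^{-9}$)
$\frac{L}{U} - \frac{30185}{23918} = - 112 \frac{1}{\frac{1}{102645120}} - \frac{30185}{23918} = \left(-112\right) 102645120 - \frac{30185}{23918} = -11496253440 - \frac{30185}{23918} = - \frac{274967389808105}{23918}$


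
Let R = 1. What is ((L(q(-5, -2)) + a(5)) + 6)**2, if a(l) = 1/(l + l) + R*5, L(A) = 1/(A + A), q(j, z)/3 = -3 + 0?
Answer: 247009/2025 ≈ 121.98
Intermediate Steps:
q(j, z) = -9 (q(j, z) = 3*(-3 + 0) = 3*(-3) = -9)
L(A) = 1/(2*A)
a(l) = 5 + 1/(2*l) (a(l) = 1/(l + l) + 1*5 = 1/(2*l) + 5 = 5 + 1/(2*l))
((L(q(-5, -2)) + a(5)) + 6)**2 = (((1/2)/(-9) + (5 + (1/2)/5)) + 6)**2 = (((1/2)*(-1/9) + (5 + (1/2)*(1/5))) + 6)**2 = ((-1/18 + (5 + 1/10)) + 6)**2 = ((-1/18 + 51/10) + 6)**2 = (227/45 + 6)**2 = (497/45)**2 = 247009/2025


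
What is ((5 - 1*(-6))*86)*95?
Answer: 89870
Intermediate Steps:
((5 - 1*(-6))*86)*95 = ((5 + 6)*86)*95 = (11*86)*95 = 946*95 = 89870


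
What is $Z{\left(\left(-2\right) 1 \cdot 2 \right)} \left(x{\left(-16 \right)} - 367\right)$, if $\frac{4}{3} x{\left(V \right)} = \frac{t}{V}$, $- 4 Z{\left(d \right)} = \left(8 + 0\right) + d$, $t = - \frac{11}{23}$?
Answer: $\frac{540191}{1472} \approx 366.98$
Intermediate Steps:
$t = - \frac{11}{23}$ ($t = \left(-11\right) \frac{1}{23} = - \frac{11}{23} \approx -0.47826$)
$Z{\left(d \right)} = -2 - \frac{d}{4}$ ($Z{\left(d \right)} = - \frac{\left(8 + 0\right) + d}{4} = - \frac{8 + d}{4} = -2 - \frac{d}{4}$)
$x{\left(V \right)} = - \frac{33}{92 V}$ ($x{\left(V \right)} = \frac{3 \left(- \frac{11}{23 V}\right)}{4} = - \frac{33}{92 V}$)
$Z{\left(\left(-2\right) 1 \cdot 2 \right)} \left(x{\left(-16 \right)} - 367\right) = \left(-2 - \frac{\left(-2\right) 1 \cdot 2}{4}\right) \left(- \frac{33}{92 \left(-16\right)} - 367\right) = \left(-2 - \frac{\left(-2\right) 2}{4}\right) \left(\left(- \frac{33}{92}\right) \left(- \frac{1}{16}\right) - 367\right) = \left(-2 - -1\right) \left(\frac{33}{1472} - 367\right) = \left(-2 + 1\right) \left(- \frac{540191}{1472}\right) = \left(-1\right) \left(- \frac{540191}{1472}\right) = \frac{540191}{1472}$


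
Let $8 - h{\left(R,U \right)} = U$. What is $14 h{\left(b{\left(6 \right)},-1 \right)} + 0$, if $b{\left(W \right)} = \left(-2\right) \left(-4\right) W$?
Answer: $126$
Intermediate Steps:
$b{\left(W \right)} = 8 W$
$h{\left(R,U \right)} = 8 - U$
$14 h{\left(b{\left(6 \right)},-1 \right)} + 0 = 14 \left(8 - -1\right) + 0 = 14 \left(8 + 1\right) + 0 = 14 \cdot 9 + 0 = 126 + 0 = 126$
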